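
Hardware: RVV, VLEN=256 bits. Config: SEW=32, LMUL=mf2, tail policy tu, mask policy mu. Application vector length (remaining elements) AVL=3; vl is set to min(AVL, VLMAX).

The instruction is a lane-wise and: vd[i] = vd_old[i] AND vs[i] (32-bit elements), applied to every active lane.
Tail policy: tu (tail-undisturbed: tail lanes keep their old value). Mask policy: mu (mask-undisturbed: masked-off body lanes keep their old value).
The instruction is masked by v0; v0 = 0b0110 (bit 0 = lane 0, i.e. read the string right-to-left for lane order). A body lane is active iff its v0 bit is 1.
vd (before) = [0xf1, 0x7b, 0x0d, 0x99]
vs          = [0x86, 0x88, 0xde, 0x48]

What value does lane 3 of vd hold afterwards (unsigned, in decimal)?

VLMAX = (256 × 1/2) / 32 = 4 lanes
vl ← min(3, 4) = 3
vd[0] mask-off/keep -> 0xf1
vd[1] and(0x7b,0x88) -> 0x08
vd[2] and(0x0d,0xde) -> 0x0c
vd[3] tail/keep -> 0x99

vd[3] = 153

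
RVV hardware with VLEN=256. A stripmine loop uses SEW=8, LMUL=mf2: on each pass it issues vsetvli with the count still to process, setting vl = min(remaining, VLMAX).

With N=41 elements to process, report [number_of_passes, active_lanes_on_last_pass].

[iterations, last_vl] = [3, 9]

lanes per group: 256·1/2/8 = 16
N=41: ⌈41/16⌉ = 3 iters; last vl = 41 − 2×16 = 9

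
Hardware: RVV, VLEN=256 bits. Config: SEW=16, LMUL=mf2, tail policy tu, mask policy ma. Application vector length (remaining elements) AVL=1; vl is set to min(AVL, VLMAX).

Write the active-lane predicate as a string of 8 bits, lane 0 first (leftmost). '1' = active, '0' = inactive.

predicate = 10000000

VLMAX = (256 × 1/2) / 16 = 8 lanes
vl = min(AVL, VLMAX) = min(1, 8) = 1
bits (lane 0 leftmost): 10000000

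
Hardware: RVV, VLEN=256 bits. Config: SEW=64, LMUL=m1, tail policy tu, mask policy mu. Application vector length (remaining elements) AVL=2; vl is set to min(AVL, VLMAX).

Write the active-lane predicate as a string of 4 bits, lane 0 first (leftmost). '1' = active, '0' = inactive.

predicate = 1100

VLMAX = (256 × 1) / 64 = 4 lanes
AVL=2 ≤ VLMAX=4, so vl = 2
bits (lane 0 leftmost): 1100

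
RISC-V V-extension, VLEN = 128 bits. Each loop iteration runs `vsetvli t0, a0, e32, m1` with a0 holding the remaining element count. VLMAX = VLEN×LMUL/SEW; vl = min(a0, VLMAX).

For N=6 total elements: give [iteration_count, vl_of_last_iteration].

VLMAX = VLEN×LMUL/SEW = 128×1/32 = 4
6 elements at 4/iter → 2 passes, remainder 2 on the last

[iterations, last_vl] = [2, 2]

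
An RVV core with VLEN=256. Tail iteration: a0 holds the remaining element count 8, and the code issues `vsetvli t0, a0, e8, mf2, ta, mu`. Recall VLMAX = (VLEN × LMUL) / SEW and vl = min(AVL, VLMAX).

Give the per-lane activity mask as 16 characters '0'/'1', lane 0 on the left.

VLMAX = VLEN×LMUL/SEW = 256×1/2/8 = 16
AVL=8 ≤ VLMAX=16, so vl = 8
bits (lane 0 leftmost): 1111111100000000

predicate = 1111111100000000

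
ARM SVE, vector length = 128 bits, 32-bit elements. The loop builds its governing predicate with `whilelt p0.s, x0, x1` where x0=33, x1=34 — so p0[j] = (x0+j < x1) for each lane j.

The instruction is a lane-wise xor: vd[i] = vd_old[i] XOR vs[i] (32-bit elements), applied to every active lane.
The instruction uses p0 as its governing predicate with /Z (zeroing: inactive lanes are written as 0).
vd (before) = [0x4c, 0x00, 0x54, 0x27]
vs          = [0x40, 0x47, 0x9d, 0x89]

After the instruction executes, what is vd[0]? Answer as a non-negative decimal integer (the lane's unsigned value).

128-bit reg / 32-bit elem → 4 lanes
whilelt: lane j active iff 33+j < 34 → j < 1 → 1 active
  i=0: xor(0x4c,0x40) → 12
  i=1: tail/zero → 0
  i=2: tail/zero → 0
  i=3: tail/zero → 0

vd[0] = 12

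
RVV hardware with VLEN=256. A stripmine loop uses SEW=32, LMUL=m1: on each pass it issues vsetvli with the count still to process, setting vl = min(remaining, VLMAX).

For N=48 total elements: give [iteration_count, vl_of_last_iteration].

VLMAX = VLEN×LMUL/SEW = 256×1/32 = 8
48 elements at 8/iter → 6 passes, remainder 8 on the last

[iterations, last_vl] = [6, 8]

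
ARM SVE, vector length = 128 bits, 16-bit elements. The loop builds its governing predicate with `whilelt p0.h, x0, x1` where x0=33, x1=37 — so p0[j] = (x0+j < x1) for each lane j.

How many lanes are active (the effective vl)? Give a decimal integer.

128-bit reg / 16-bit elem → 8 lanes
active while 33+j < 37, i.e. j ∈ [0,4) capped at 8 ⇒ 4

vl = 4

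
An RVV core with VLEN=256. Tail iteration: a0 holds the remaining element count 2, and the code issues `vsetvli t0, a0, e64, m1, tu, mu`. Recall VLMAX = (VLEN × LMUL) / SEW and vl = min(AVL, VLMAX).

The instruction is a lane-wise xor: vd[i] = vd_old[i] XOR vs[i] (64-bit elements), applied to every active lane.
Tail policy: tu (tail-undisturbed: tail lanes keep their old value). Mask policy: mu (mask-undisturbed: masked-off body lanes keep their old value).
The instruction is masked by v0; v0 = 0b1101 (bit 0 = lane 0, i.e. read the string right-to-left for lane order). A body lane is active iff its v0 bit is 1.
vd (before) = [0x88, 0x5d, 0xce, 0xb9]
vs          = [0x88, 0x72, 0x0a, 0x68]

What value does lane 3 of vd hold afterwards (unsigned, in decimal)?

vd[3] = 185

lanes per group: 256·1/64 = 4
vl = min(AVL, VLMAX) = min(2, 4) = 2
lane  0: xor(0x88,0x88) ⇒ 0x00
lane  1: mask-off/keep ⇒ 0x5d
lane  2: tail/keep ⇒ 0xce
lane  3: tail/keep ⇒ 0xb9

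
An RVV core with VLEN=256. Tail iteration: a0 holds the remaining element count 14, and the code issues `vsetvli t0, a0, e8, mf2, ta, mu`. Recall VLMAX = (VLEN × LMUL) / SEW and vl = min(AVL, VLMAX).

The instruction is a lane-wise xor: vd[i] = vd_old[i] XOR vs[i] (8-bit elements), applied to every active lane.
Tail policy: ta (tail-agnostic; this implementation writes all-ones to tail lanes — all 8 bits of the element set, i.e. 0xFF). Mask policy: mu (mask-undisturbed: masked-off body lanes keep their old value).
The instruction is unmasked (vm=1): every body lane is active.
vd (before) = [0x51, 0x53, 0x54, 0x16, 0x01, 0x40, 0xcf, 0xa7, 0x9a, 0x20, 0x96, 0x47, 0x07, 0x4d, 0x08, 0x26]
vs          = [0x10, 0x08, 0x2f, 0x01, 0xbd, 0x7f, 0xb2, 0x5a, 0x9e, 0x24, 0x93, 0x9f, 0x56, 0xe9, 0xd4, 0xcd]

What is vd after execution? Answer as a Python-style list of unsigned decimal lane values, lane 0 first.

vd = [65, 91, 123, 23, 188, 63, 125, 253, 4, 4, 5, 216, 81, 164, 255, 255]

VLMAX = VLEN×LMUL/SEW = 256×1/2/8 = 16
vl ← min(14, 16) = 14
lane  0: xor(0x51,0x10) ⇒ 0x41
lane  1: xor(0x53,0x08) ⇒ 0x5b
lane  2: xor(0x54,0x2f) ⇒ 0x7b
lane  3: xor(0x16,0x01) ⇒ 0x17
lane  4: xor(0x01,0xbd) ⇒ 0xbc
lane  5: xor(0x40,0x7f) ⇒ 0x3f
lane  6: xor(0xcf,0xb2) ⇒ 0x7d
lane  7: xor(0xa7,0x5a) ⇒ 0xfd
lane  8: xor(0x9a,0x9e) ⇒ 0x04
lane  9: xor(0x20,0x24) ⇒ 0x04
lane 10: xor(0x96,0x93) ⇒ 0x05
lane 11: xor(0x47,0x9f) ⇒ 0xd8
lane 12: xor(0x07,0x56) ⇒ 0x51
lane 13: xor(0x4d,0xe9) ⇒ 0xa4
lane 14: tail/ones ⇒ 0xff
lane 15: tail/ones ⇒ 0xff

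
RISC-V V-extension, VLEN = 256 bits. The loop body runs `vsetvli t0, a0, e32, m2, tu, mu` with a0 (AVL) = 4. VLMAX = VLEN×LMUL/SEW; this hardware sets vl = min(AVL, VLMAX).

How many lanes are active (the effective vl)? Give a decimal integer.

VLMAX = (256 × 2) / 32 = 16 lanes
AVL=4 ≤ VLMAX=16, so vl = 4

vl = 4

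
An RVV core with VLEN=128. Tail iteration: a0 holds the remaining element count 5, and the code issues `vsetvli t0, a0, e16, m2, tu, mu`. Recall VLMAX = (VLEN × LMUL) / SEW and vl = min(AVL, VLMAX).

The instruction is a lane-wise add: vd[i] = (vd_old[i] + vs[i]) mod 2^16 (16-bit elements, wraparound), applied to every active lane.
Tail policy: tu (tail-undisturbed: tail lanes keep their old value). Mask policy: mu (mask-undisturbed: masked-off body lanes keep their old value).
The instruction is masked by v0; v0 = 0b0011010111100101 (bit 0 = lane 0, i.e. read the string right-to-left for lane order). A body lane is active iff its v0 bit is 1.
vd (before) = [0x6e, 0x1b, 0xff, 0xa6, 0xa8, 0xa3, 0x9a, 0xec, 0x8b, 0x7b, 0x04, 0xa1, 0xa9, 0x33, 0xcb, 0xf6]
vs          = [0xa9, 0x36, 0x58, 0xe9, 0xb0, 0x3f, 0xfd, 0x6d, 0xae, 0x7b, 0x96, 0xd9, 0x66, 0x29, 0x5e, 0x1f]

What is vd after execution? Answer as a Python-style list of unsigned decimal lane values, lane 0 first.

lanes per group: 128·2/16 = 16
vl = min(AVL, VLMAX) = min(5, 16) = 5
vd[0] add(0x6e,0xa9) -> 0x117
vd[1] mask-off/keep -> 0x1b
vd[2] add(0xff,0x58) -> 0x157
vd[3] mask-off/keep -> 0xa6
vd[4] mask-off/keep -> 0xa8
vd[5] tail/keep -> 0xa3
vd[6] tail/keep -> 0x9a
vd[7] tail/keep -> 0xec
vd[8] tail/keep -> 0x8b
vd[9] tail/keep -> 0x7b
vd[10] tail/keep -> 0x04
vd[11] tail/keep -> 0xa1
vd[12] tail/keep -> 0xa9
vd[13] tail/keep -> 0x33
vd[14] tail/keep -> 0xcb
vd[15] tail/keep -> 0xf6

vd = [279, 27, 343, 166, 168, 163, 154, 236, 139, 123, 4, 161, 169, 51, 203, 246]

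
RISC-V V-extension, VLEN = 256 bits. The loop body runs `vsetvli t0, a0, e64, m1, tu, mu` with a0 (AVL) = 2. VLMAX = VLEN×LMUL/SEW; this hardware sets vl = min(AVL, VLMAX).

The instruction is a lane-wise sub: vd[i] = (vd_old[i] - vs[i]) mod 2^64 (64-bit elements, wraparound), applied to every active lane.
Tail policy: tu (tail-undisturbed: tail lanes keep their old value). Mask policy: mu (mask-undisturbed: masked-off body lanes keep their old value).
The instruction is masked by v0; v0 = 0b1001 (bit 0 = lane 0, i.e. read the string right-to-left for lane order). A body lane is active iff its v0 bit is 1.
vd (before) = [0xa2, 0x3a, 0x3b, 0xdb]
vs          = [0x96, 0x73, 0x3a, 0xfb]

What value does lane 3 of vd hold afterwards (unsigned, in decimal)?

VLMAX = (256 × 1) / 64 = 4 lanes
vl ← min(2, 4) = 2
lane  0: sub(0xa2,0x96) ⇒ 0x0c
lane  1: mask-off/keep ⇒ 0x3a
lane  2: tail/keep ⇒ 0x3b
lane  3: tail/keep ⇒ 0xdb

vd[3] = 219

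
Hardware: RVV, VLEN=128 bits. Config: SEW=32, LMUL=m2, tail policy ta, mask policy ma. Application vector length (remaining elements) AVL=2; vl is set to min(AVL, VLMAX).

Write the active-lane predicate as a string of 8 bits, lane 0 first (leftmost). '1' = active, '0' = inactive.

VLMAX = VLEN×LMUL/SEW = 128×2/32 = 8
vl = min(AVL, VLMAX) = min(2, 8) = 2
bits (lane 0 leftmost): 11000000

predicate = 11000000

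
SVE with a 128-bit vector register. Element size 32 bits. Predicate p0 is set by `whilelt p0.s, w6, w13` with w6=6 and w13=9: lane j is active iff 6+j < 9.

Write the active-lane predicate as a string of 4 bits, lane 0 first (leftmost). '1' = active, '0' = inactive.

predicate = 1110

128-bit reg / 32-bit elem → 4 lanes
active while 6+j < 9, i.e. j ∈ [0,3) capped at 4 ⇒ 3
bits (lane 0 leftmost): 1110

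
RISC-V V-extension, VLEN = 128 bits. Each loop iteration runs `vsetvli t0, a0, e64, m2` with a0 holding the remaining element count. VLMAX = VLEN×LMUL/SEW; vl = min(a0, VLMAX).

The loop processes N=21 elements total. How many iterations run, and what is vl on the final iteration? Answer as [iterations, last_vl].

lanes per group: 128·2/64 = 4
N=21: ⌈21/4⌉ = 6 iters; last vl = 21 − 5×4 = 1

[iterations, last_vl] = [6, 1]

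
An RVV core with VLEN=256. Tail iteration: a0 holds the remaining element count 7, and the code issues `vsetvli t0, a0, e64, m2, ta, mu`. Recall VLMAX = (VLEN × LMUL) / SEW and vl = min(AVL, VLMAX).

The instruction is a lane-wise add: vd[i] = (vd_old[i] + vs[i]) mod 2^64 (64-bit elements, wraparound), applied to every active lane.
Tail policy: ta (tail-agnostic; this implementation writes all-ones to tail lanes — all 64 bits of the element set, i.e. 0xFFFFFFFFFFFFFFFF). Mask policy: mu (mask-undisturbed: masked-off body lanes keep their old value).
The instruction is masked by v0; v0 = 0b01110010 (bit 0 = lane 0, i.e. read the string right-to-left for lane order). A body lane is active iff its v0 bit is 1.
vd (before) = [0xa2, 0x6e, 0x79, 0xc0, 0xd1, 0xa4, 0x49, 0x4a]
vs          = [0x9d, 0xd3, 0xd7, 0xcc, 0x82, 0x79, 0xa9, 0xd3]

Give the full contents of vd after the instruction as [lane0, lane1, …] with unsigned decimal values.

vd = [162, 321, 121, 192, 339, 285, 242, 18446744073709551615]

VLMAX = (256 × 2) / 64 = 8 lanes
vl ← min(7, 8) = 7
[0] mask-off/keep = 0xa2
[1] add(0x6e,0xd3) = 0x141
[2] mask-off/keep = 0x79
[3] mask-off/keep = 0xc0
[4] add(0xd1,0x82) = 0x153
[5] add(0xa4,0x79) = 0x11d
[6] add(0x49,0xa9) = 0xf2
[7] tail/ones = 0xffffffffffffffff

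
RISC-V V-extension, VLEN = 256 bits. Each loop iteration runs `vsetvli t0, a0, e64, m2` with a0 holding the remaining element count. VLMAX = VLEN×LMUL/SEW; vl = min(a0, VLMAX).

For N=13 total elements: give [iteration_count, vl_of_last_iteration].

VLMAX = VLEN×LMUL/SEW = 256×2/64 = 8
iterations = ceil(13/8) = 2; final-pass vl = 5

[iterations, last_vl] = [2, 5]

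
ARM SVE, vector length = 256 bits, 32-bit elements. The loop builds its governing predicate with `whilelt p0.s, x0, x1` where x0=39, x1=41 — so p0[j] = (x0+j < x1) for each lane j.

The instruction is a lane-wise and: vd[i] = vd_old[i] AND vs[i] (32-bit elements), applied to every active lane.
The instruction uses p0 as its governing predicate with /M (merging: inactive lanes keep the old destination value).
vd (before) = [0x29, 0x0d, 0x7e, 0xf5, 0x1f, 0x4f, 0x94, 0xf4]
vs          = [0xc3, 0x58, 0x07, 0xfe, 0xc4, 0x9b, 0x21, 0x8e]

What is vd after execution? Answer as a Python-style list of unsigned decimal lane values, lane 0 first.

vd = [1, 8, 126, 245, 31, 79, 148, 244]

register lanes = 256/32 = 8
p0[j] = (39+j < 41); true for j=0..1 → 2 lanes set
vd[0] and(0x29,0xc3) -> 0x01
vd[1] and(0x0d,0x58) -> 0x08
vd[2] tail/keep -> 0x7e
vd[3] tail/keep -> 0xf5
vd[4] tail/keep -> 0x1f
vd[5] tail/keep -> 0x4f
vd[6] tail/keep -> 0x94
vd[7] tail/keep -> 0xf4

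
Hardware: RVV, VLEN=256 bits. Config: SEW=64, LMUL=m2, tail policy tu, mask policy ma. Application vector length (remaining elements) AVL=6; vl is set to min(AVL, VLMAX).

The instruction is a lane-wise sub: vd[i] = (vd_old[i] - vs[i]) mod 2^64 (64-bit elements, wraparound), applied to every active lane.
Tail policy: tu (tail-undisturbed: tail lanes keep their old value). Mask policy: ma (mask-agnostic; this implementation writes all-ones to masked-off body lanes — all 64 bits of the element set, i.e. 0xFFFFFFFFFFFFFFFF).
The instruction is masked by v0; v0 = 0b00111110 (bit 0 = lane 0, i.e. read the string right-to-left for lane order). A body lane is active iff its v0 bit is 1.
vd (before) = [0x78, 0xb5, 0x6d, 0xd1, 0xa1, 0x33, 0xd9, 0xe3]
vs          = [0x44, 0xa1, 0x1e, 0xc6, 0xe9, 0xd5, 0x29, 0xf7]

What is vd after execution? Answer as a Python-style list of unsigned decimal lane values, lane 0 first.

vd = [18446744073709551615, 20, 79, 11, 18446744073709551544, 18446744073709551454, 217, 227]

VLMAX = (256 × 2) / 64 = 8 lanes
vl ← min(6, 8) = 6
  i=0: mask-off/ones → 18446744073709551615
  i=1: sub(0xb5,0xa1) → 20
  i=2: sub(0x6d,0x1e) → 79
  i=3: sub(0xd1,0xc6) → 11
  i=4: sub(0xa1,0xe9) → 18446744073709551544
  i=5: sub(0x33,0xd5) → 18446744073709551454
  i=6: tail/keep → 217
  i=7: tail/keep → 227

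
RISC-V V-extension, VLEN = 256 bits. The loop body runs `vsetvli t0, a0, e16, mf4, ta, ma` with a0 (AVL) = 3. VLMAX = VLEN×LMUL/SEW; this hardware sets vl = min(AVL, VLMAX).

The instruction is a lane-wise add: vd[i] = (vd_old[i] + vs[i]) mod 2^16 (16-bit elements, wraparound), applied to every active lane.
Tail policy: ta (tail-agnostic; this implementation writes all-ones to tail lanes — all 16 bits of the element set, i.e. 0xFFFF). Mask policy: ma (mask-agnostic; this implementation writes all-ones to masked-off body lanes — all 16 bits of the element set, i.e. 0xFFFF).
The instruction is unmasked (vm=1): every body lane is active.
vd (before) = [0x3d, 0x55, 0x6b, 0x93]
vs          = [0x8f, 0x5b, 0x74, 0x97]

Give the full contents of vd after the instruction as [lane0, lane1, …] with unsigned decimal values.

lanes per group: 256·1/4/16 = 4
vl = min(AVL, VLMAX) = min(3, 4) = 3
lane  0: add(0x3d,0x8f) ⇒ 0xcc
lane  1: add(0x55,0x5b) ⇒ 0xb0
lane  2: add(0x6b,0x74) ⇒ 0xdf
lane  3: tail/ones ⇒ 0xffff

vd = [204, 176, 223, 65535]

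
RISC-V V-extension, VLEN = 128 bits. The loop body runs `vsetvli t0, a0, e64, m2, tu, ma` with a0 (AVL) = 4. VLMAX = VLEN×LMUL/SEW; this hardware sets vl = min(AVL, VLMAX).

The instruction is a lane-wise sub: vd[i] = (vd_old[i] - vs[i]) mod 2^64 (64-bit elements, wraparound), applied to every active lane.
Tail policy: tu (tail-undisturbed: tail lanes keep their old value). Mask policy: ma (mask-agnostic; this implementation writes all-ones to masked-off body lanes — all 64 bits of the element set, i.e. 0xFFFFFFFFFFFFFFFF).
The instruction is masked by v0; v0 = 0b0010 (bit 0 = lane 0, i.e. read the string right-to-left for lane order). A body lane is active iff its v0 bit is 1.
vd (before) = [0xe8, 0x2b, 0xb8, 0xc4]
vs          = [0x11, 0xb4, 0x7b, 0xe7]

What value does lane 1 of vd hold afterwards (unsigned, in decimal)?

vd[1] = 18446744073709551479

VLMAX = (128 × 2) / 64 = 4 lanes
vl = min(AVL, VLMAX) = min(4, 4) = 4
[0] mask-off/ones = 0xffffffffffffffff
[1] sub(0x2b,0xb4) = 0xffffffffffffff77
[2] mask-off/ones = 0xffffffffffffffff
[3] mask-off/ones = 0xffffffffffffffff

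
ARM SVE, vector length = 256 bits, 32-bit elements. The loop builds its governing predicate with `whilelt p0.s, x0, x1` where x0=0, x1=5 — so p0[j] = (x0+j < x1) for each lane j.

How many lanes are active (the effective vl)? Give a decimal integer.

vl = 5

lane count: 256 div 32 = 8
whilelt: lane j active iff 0+j < 5 → j < 5 → 5 active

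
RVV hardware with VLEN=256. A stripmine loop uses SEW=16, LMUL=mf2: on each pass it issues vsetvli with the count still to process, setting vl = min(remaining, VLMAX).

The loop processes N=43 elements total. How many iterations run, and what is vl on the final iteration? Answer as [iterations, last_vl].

[iterations, last_vl] = [6, 3]

VLMAX = (256 × 1/2) / 16 = 8 lanes
iterations = ceil(43/8) = 6; final-pass vl = 3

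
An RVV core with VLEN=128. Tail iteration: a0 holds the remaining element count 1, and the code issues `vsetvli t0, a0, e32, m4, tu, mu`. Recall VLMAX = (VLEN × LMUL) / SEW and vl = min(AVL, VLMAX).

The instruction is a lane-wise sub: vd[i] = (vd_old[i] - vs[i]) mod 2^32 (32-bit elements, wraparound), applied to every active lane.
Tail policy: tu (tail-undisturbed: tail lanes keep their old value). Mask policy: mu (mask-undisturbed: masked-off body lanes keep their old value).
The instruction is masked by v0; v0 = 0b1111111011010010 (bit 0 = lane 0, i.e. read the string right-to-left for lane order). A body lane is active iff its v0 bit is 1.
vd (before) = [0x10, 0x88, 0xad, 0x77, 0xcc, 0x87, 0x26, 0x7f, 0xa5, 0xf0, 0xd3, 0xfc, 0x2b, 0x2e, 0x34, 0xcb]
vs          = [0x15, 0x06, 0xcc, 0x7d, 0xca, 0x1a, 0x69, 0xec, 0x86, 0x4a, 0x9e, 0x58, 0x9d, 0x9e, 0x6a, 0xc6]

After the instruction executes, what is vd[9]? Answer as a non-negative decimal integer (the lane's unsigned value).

vd[9] = 240

lanes per group: 128·4/32 = 16
vl = min(AVL, VLMAX) = min(1, 16) = 1
vd[0] mask-off/keep -> 0x10
vd[1] tail/keep -> 0x88
vd[2] tail/keep -> 0xad
vd[3] tail/keep -> 0x77
vd[4] tail/keep -> 0xcc
vd[5] tail/keep -> 0x87
vd[6] tail/keep -> 0x26
vd[7] tail/keep -> 0x7f
vd[8] tail/keep -> 0xa5
vd[9] tail/keep -> 0xf0
vd[10] tail/keep -> 0xd3
vd[11] tail/keep -> 0xfc
vd[12] tail/keep -> 0x2b
vd[13] tail/keep -> 0x2e
vd[14] tail/keep -> 0x34
vd[15] tail/keep -> 0xcb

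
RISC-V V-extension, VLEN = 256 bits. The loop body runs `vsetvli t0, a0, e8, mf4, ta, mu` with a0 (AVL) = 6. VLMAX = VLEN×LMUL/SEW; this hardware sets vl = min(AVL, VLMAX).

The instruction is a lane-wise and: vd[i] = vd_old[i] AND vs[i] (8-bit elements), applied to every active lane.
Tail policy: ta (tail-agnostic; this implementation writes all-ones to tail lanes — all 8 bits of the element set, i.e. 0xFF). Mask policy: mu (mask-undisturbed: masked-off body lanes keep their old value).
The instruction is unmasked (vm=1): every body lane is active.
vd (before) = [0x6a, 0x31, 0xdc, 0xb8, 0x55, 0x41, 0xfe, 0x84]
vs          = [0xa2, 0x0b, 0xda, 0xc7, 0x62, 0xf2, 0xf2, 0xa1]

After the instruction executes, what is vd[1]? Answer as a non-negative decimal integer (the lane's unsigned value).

lanes per group: 256·1/4/8 = 8
vl ← min(6, 8) = 6
  i=0: and(0x6a,0xa2) → 34
  i=1: and(0x31,0x0b) → 1
  i=2: and(0xdc,0xda) → 216
  i=3: and(0xb8,0xc7) → 128
  i=4: and(0x55,0x62) → 64
  i=5: and(0x41,0xf2) → 64
  i=6: tail/ones → 255
  i=7: tail/ones → 255

vd[1] = 1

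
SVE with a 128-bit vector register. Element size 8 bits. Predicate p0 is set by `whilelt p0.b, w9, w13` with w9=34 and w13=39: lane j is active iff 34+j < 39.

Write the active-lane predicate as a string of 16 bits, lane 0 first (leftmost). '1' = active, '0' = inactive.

register lanes = 128/8 = 16
whilelt: lane j active iff 34+j < 39 → j < 5 → 5 active
bits (lane 0 leftmost): 1111100000000000

predicate = 1111100000000000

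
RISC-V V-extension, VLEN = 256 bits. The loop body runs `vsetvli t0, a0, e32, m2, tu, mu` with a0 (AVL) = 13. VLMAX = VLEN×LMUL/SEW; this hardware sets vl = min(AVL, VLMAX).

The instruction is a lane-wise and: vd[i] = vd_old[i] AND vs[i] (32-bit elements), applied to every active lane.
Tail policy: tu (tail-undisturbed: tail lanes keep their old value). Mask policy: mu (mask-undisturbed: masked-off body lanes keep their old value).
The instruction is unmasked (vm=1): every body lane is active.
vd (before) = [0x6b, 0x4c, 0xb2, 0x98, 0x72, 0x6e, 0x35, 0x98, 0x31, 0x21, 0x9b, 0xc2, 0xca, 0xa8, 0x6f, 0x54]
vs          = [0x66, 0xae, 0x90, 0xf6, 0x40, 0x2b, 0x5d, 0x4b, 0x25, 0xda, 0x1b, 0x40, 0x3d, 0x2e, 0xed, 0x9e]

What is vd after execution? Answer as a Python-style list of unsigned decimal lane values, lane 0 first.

vd = [98, 12, 144, 144, 64, 42, 21, 8, 33, 0, 27, 64, 8, 168, 111, 84]

VLMAX = (256 × 2) / 32 = 16 lanes
vl = min(AVL, VLMAX) = min(13, 16) = 13
[0] and(0x6b,0x66) = 0x62
[1] and(0x4c,0xae) = 0x0c
[2] and(0xb2,0x90) = 0x90
[3] and(0x98,0xf6) = 0x90
[4] and(0x72,0x40) = 0x40
[5] and(0x6e,0x2b) = 0x2a
[6] and(0x35,0x5d) = 0x15
[7] and(0x98,0x4b) = 0x08
[8] and(0x31,0x25) = 0x21
[9] and(0x21,0xda) = 0x00
[10] and(0x9b,0x1b) = 0x1b
[11] and(0xc2,0x40) = 0x40
[12] and(0xca,0x3d) = 0x08
[13] tail/keep = 0xa8
[14] tail/keep = 0x6f
[15] tail/keep = 0x54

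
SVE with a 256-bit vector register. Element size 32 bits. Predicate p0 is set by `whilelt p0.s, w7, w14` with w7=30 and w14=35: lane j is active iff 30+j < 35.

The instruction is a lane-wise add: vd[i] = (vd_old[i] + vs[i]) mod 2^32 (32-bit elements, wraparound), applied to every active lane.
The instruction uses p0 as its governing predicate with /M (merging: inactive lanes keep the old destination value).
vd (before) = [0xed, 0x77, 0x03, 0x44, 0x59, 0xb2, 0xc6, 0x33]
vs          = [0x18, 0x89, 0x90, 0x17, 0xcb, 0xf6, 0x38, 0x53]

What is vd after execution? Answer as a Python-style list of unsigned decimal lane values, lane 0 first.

lane count: 256 div 32 = 8
whilelt: lane j active iff 30+j < 35 → j < 5 → 5 active
lane  0: add(0xed,0x18) ⇒ 0x105
lane  1: add(0x77,0x89) ⇒ 0x100
lane  2: add(0x03,0x90) ⇒ 0x93
lane  3: add(0x44,0x17) ⇒ 0x5b
lane  4: add(0x59,0xcb) ⇒ 0x124
lane  5: tail/keep ⇒ 0xb2
lane  6: tail/keep ⇒ 0xc6
lane  7: tail/keep ⇒ 0x33

vd = [261, 256, 147, 91, 292, 178, 198, 51]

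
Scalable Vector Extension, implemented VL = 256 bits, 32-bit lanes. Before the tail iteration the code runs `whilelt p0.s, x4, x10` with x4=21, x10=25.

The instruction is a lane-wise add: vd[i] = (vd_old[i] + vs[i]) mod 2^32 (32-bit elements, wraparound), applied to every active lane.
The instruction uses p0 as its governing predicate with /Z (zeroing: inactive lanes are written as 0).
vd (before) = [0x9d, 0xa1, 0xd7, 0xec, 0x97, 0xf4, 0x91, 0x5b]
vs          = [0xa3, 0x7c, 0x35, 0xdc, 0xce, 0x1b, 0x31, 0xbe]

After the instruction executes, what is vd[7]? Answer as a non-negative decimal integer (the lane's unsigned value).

register lanes = 256/32 = 8
whilelt: lane j active iff 21+j < 25 → j < 4 → 4 active
lane  0: add(0x9d,0xa3) ⇒ 0x140
lane  1: add(0xa1,0x7c) ⇒ 0x11d
lane  2: add(0xd7,0x35) ⇒ 0x10c
lane  3: add(0xec,0xdc) ⇒ 0x1c8
lane  4: tail/zero ⇒ 0x00
lane  5: tail/zero ⇒ 0x00
lane  6: tail/zero ⇒ 0x00
lane  7: tail/zero ⇒ 0x00

vd[7] = 0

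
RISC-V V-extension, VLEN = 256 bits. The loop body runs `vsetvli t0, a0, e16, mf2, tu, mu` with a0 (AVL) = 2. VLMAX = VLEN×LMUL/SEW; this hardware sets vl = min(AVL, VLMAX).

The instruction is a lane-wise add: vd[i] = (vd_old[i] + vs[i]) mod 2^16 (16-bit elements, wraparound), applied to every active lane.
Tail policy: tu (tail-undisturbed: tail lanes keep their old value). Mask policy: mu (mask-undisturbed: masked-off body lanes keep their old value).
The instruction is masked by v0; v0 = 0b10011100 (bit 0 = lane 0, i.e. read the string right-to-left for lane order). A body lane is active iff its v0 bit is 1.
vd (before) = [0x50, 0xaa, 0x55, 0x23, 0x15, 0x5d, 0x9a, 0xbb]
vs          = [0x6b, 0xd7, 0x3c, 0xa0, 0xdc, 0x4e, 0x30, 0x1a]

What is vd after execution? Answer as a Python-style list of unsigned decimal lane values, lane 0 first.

VLMAX = VLEN×LMUL/SEW = 256×1/2/16 = 8
vl ← min(2, 8) = 2
lane  0: mask-off/keep ⇒ 0x50
lane  1: mask-off/keep ⇒ 0xaa
lane  2: tail/keep ⇒ 0x55
lane  3: tail/keep ⇒ 0x23
lane  4: tail/keep ⇒ 0x15
lane  5: tail/keep ⇒ 0x5d
lane  6: tail/keep ⇒ 0x9a
lane  7: tail/keep ⇒ 0xbb

vd = [80, 170, 85, 35, 21, 93, 154, 187]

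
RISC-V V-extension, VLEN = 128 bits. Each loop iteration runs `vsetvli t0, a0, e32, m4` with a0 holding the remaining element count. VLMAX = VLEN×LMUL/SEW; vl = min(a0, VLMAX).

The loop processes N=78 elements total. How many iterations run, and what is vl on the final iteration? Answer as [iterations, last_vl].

lanes per group: 128·4/32 = 16
78 elements at 16/iter → 5 passes, remainder 14 on the last

[iterations, last_vl] = [5, 14]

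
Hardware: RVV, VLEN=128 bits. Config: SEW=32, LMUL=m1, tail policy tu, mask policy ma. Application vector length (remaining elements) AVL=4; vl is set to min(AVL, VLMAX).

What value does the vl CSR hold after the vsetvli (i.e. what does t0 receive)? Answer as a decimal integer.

VLMAX = (128 × 1) / 32 = 4 lanes
vl ← min(4, 4) = 4

vl = 4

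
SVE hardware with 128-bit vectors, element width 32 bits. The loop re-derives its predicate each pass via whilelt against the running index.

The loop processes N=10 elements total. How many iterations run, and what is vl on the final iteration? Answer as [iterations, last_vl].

register lanes = 128/32 = 4
10 elements at 4/iter → 3 passes, remainder 2 on the last

[iterations, last_vl] = [3, 2]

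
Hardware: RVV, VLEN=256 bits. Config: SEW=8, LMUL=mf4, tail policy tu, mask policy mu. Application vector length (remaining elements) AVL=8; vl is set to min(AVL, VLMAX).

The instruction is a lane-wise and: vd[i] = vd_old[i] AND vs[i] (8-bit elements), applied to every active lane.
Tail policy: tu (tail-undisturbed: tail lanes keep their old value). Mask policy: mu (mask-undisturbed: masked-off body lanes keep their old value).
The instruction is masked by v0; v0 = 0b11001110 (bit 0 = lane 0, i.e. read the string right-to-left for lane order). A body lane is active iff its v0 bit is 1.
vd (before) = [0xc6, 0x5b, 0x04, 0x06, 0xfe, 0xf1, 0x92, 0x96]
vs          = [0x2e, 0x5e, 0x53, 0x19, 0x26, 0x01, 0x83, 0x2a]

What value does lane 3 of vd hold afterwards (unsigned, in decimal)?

VLMAX = VLEN×LMUL/SEW = 256×1/4/8 = 8
AVL=8 ≤ VLMAX=8, so vl = 8
vd[0] mask-off/keep -> 0xc6
vd[1] and(0x5b,0x5e) -> 0x5a
vd[2] and(0x04,0x53) -> 0x00
vd[3] and(0x06,0x19) -> 0x00
vd[4] mask-off/keep -> 0xfe
vd[5] mask-off/keep -> 0xf1
vd[6] and(0x92,0x83) -> 0x82
vd[7] and(0x96,0x2a) -> 0x02

vd[3] = 0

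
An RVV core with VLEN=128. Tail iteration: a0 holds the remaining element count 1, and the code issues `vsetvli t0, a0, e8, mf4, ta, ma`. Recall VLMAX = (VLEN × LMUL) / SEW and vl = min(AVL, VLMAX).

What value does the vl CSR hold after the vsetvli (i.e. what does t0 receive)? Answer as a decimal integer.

vl = 1

lanes per group: 128·1/4/8 = 4
AVL=1 ≤ VLMAX=4, so vl = 1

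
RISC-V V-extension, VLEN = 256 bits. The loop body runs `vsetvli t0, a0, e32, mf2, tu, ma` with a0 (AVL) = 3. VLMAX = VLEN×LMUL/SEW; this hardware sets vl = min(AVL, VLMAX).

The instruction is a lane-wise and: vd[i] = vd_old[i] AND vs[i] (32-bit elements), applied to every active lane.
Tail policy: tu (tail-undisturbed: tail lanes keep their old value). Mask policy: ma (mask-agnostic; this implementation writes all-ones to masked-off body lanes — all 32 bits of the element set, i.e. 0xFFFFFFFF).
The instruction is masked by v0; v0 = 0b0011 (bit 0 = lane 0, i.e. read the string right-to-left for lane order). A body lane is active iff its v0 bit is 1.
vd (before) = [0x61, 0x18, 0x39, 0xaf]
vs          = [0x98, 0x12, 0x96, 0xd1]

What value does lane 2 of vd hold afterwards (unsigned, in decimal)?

VLMAX = (256 × 1/2) / 32 = 4 lanes
AVL=3 ≤ VLMAX=4, so vl = 3
lane  0: and(0x61,0x98) ⇒ 0x00
lane  1: and(0x18,0x12) ⇒ 0x10
lane  2: mask-off/ones ⇒ 0xffffffff
lane  3: tail/keep ⇒ 0xaf

vd[2] = 4294967295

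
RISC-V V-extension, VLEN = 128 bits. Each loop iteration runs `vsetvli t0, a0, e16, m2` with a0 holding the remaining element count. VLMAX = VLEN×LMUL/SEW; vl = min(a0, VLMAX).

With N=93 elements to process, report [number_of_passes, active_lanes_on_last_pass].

[iterations, last_vl] = [6, 13]

lanes per group: 128·2/16 = 16
93 elements at 16/iter → 6 passes, remainder 13 on the last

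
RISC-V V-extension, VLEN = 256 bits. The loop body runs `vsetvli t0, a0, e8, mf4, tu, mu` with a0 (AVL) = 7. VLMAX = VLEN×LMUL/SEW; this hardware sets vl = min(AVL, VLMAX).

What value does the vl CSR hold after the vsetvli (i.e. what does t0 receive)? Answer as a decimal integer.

lanes per group: 256·1/4/8 = 8
vl = min(AVL, VLMAX) = min(7, 8) = 7

vl = 7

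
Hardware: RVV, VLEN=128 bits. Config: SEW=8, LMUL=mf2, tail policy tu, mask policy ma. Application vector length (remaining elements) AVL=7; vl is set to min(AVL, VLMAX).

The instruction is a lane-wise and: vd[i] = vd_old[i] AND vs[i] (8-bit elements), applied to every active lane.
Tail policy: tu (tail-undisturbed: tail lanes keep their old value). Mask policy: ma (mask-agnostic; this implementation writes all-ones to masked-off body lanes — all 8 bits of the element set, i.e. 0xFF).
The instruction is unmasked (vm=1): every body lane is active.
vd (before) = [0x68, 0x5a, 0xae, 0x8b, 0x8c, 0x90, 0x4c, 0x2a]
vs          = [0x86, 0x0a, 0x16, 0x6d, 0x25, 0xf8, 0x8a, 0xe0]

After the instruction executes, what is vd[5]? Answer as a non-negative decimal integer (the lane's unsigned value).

VLMAX = (128 × 1/2) / 8 = 8 lanes
vl ← min(7, 8) = 7
  i=0: and(0x68,0x86) → 0
  i=1: and(0x5a,0x0a) → 10
  i=2: and(0xae,0x16) → 6
  i=3: and(0x8b,0x6d) → 9
  i=4: and(0x8c,0x25) → 4
  i=5: and(0x90,0xf8) → 144
  i=6: and(0x4c,0x8a) → 8
  i=7: tail/keep → 42

vd[5] = 144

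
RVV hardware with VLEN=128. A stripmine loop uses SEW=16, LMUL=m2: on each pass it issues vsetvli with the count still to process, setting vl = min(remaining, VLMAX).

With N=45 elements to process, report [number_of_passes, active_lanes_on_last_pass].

[iterations, last_vl] = [3, 13]

VLMAX = (128 × 2) / 16 = 16 lanes
iterations = ceil(45/16) = 3; final-pass vl = 13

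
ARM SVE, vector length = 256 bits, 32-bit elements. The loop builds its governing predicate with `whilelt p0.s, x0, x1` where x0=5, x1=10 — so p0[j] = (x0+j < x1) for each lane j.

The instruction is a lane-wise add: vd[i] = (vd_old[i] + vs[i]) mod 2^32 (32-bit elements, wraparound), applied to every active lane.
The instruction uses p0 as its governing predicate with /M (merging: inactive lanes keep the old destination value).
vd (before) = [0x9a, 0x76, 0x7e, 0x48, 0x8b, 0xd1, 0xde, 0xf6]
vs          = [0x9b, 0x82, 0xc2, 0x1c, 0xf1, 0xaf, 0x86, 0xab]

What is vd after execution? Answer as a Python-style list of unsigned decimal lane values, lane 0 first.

256-bit reg / 32-bit elem → 8 lanes
p0[j] = (5+j < 10); true for j=0..4 → 5 lanes set
[0] add(0x9a,0x9b) = 0x135
[1] add(0x76,0x82) = 0xf8
[2] add(0x7e,0xc2) = 0x140
[3] add(0x48,0x1c) = 0x64
[4] add(0x8b,0xf1) = 0x17c
[5] tail/keep = 0xd1
[6] tail/keep = 0xde
[7] tail/keep = 0xf6

vd = [309, 248, 320, 100, 380, 209, 222, 246]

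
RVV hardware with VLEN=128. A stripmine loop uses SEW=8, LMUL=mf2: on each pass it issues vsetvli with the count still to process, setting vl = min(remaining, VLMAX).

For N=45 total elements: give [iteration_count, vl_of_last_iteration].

lanes per group: 128·1/2/8 = 8
iterations = ceil(45/8) = 6; final-pass vl = 5

[iterations, last_vl] = [6, 5]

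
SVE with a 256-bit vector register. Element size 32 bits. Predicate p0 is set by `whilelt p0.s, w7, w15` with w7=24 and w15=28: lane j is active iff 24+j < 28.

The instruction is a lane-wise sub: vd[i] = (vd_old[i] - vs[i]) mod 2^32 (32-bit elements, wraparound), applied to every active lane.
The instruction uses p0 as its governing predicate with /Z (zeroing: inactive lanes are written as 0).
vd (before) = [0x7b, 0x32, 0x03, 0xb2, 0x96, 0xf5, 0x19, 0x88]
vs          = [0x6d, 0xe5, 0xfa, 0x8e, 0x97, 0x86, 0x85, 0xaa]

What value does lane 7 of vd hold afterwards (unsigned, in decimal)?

vd[7] = 0

lane count: 256 div 32 = 8
p0[j] = (24+j < 28); true for j=0..3 → 4 lanes set
[0] sub(0x7b,0x6d) = 0x0e
[1] sub(0x32,0xe5) = 0xffffff4d
[2] sub(0x03,0xfa) = 0xffffff09
[3] sub(0xb2,0x8e) = 0x24
[4] tail/zero = 0x00
[5] tail/zero = 0x00
[6] tail/zero = 0x00
[7] tail/zero = 0x00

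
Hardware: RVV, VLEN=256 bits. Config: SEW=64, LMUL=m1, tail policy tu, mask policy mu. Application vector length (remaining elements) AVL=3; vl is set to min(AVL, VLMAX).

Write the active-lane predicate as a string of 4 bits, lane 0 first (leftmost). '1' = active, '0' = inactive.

predicate = 1110

lanes per group: 256·1/64 = 4
vl ← min(3, 4) = 3
bits (lane 0 leftmost): 1110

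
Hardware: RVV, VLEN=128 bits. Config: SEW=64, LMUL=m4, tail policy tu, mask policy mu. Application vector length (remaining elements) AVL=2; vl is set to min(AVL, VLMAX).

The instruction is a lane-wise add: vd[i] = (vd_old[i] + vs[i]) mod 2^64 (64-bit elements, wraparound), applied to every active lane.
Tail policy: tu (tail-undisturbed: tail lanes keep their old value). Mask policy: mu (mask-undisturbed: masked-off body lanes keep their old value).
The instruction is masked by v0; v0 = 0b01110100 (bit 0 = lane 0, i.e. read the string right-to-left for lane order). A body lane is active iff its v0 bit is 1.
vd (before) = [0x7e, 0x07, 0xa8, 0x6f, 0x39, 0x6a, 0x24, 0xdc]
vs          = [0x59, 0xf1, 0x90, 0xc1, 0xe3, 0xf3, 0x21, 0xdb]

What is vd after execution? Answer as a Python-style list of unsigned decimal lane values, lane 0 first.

vd = [126, 7, 168, 111, 57, 106, 36, 220]

VLMAX = (128 × 4) / 64 = 8 lanes
vl ← min(2, 8) = 2
lane  0: mask-off/keep ⇒ 0x7e
lane  1: mask-off/keep ⇒ 0x07
lane  2: tail/keep ⇒ 0xa8
lane  3: tail/keep ⇒ 0x6f
lane  4: tail/keep ⇒ 0x39
lane  5: tail/keep ⇒ 0x6a
lane  6: tail/keep ⇒ 0x24
lane  7: tail/keep ⇒ 0xdc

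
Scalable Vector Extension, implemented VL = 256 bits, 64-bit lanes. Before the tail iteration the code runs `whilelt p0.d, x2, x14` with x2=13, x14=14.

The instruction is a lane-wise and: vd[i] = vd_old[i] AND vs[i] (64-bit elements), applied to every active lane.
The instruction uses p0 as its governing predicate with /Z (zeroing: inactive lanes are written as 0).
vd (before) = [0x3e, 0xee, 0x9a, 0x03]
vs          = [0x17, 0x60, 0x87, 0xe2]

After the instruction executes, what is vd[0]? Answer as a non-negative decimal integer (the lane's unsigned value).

256-bit reg / 64-bit elem → 4 lanes
p0[j] = (13+j < 14); true for j=0..0 → 1 lanes set
  i=0: and(0x3e,0x17) → 22
  i=1: tail/zero → 0
  i=2: tail/zero → 0
  i=3: tail/zero → 0

vd[0] = 22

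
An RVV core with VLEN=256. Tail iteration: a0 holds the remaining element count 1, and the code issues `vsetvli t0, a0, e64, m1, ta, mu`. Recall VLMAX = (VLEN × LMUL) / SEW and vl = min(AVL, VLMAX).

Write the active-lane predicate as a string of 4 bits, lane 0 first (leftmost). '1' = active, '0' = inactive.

VLMAX = (256 × 1) / 64 = 4 lanes
vl ← min(1, 4) = 1
bits (lane 0 leftmost): 1000

predicate = 1000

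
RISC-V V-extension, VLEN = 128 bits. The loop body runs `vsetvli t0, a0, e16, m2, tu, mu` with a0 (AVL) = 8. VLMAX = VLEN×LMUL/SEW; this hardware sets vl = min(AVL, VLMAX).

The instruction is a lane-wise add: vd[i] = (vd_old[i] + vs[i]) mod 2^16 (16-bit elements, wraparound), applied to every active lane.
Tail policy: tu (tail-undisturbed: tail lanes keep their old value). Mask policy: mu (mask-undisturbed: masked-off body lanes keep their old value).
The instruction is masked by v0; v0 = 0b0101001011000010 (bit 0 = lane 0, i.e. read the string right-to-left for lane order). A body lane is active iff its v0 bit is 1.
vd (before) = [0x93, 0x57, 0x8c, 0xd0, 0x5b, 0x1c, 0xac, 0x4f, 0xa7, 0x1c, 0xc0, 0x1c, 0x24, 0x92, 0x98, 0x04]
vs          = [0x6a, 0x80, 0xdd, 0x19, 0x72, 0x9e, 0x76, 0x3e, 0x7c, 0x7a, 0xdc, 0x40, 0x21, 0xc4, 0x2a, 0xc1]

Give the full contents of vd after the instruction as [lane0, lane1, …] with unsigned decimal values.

vd = [147, 215, 140, 208, 91, 28, 290, 141, 167, 28, 192, 28, 36, 146, 152, 4]

VLMAX = VLEN×LMUL/SEW = 128×2/16 = 16
AVL=8 ≤ VLMAX=16, so vl = 8
lane  0: mask-off/keep ⇒ 0x93
lane  1: add(0x57,0x80) ⇒ 0xd7
lane  2: mask-off/keep ⇒ 0x8c
lane  3: mask-off/keep ⇒ 0xd0
lane  4: mask-off/keep ⇒ 0x5b
lane  5: mask-off/keep ⇒ 0x1c
lane  6: add(0xac,0x76) ⇒ 0x122
lane  7: add(0x4f,0x3e) ⇒ 0x8d
lane  8: tail/keep ⇒ 0xa7
lane  9: tail/keep ⇒ 0x1c
lane 10: tail/keep ⇒ 0xc0
lane 11: tail/keep ⇒ 0x1c
lane 12: tail/keep ⇒ 0x24
lane 13: tail/keep ⇒ 0x92
lane 14: tail/keep ⇒ 0x98
lane 15: tail/keep ⇒ 0x04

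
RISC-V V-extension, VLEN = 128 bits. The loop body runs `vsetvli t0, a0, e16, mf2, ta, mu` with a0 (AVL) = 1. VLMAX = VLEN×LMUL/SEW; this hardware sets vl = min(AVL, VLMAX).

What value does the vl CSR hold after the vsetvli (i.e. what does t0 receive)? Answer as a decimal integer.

VLMAX = VLEN×LMUL/SEW = 128×1/2/16 = 4
vl ← min(1, 4) = 1

vl = 1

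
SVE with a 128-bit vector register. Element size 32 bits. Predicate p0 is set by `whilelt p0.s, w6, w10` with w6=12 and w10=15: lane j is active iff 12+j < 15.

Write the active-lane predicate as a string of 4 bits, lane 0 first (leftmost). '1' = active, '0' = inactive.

predicate = 1110

lane count: 128 div 32 = 4
whilelt: lane j active iff 12+j < 15 → j < 3 → 3 active
bits (lane 0 leftmost): 1110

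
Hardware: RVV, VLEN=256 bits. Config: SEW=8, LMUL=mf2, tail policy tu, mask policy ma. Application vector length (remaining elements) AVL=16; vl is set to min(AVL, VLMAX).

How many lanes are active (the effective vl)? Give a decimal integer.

vl = 16

VLMAX = (256 × 1/2) / 8 = 16 lanes
AVL=16 ≤ VLMAX=16, so vl = 16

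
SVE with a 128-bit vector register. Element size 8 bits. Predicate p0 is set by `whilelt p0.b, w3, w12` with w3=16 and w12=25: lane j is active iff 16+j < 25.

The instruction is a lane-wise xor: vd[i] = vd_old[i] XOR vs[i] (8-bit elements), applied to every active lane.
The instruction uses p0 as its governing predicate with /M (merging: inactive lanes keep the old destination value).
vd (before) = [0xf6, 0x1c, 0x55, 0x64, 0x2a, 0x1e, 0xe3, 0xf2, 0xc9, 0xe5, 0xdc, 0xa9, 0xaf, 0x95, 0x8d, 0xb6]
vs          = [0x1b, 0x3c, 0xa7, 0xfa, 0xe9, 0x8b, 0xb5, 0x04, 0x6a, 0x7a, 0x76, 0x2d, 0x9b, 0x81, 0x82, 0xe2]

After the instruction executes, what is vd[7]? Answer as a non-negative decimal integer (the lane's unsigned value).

register lanes = 128/8 = 16
whilelt: lane j active iff 16+j < 25 → j < 9 → 9 active
[0] xor(0xf6,0x1b) = 0xed
[1] xor(0x1c,0x3c) = 0x20
[2] xor(0x55,0xa7) = 0xf2
[3] xor(0x64,0xfa) = 0x9e
[4] xor(0x2a,0xe9) = 0xc3
[5] xor(0x1e,0x8b) = 0x95
[6] xor(0xe3,0xb5) = 0x56
[7] xor(0xf2,0x04) = 0xf6
[8] xor(0xc9,0x6a) = 0xa3
[9] tail/keep = 0xe5
[10] tail/keep = 0xdc
[11] tail/keep = 0xa9
[12] tail/keep = 0xaf
[13] tail/keep = 0x95
[14] tail/keep = 0x8d
[15] tail/keep = 0xb6

vd[7] = 246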